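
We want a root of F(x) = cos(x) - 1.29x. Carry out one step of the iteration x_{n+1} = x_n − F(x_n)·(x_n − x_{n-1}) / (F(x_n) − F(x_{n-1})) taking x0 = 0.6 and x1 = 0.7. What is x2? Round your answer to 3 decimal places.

F(0.6) = 0.05134, F(0.7) = -0.13816
x2 = 0.70000 − (-0.13816)·(0.70000 − 0.60000) / (-0.13816 − 0.05134) = 0.70000 − (-0.01382)/(-0.18949) = 0.62709

0.627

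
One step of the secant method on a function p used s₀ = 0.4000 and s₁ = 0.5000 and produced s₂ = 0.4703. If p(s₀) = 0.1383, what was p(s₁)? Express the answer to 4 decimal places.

The secant line through (0.4000, 0.1383) and (0.5000, p(s₁)) crosses zero at s₂ = 0.4703.
So (0.4000, 0.1383), (0.5000, p(s₁)), (0.4703, 0) are collinear:
p(s₁) = 0.1383 · (0.5000 − 0.4703) / (0.4000 − 0.4703) = 0.1383 · (0.029700)/(-0.070300) = -0.058428

-0.0584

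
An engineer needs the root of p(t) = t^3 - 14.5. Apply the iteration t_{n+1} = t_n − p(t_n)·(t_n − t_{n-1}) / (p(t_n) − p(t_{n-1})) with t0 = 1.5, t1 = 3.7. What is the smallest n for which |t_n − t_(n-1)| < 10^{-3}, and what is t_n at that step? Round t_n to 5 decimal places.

p(1.5) = -11.1250000, p(3.7) = 36.1530000
t2 = 3.7000000 − 36.1530000·(2.2000000)/(47.2780000) = 2.0176826;  |Δ| = 1.6823174
p(2.0176826) = -6.2859267
t3 = 2.0176826 − (-6.2859267)·(-1.6823174)/(-42.4389267) = 2.2668625;  |Δ| = 0.2491798
p(2.2668625) = -2.8513524
t4 = 2.2668625 − (-2.8513524)·(0.2491798)/(3.4345743) = 2.4737293;  |Δ| = 0.2068668
p(2.4737293) = 0.6375818
t5 = 2.4737293 − 0.6375818·(0.2068668)/(3.4889342) = 2.4359256;  |Δ| = 0.0378037
p(2.4359256) = -0.0458666
t6 = 2.4359256 − (-0.0458666)·(-0.0378037)/(-0.6834484) = 2.4384626;  |Δ| = 0.0025370
p(2.4384626) = -0.0006575
t7 = 2.4384626 − (-0.0006575)·(0.0025370)/(0.0452092) = 2.4384995;  |Δ| = 0.0000369
|t7 − t6| = 0.0000369 < 10^{-3}

n = 7, t_n = 2.43850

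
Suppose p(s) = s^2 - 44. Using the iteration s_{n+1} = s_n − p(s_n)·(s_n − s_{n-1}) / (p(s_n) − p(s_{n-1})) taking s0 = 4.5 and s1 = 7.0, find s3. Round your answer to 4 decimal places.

6.6314

p(4.5) = -23.750000, p(7.0) = 5.000000
s2 = 7.000000 − 5.000000·(7.000000 − 4.500000) / (5.000000 − (-23.750000)) = 7.000000 − (12.500000)/(28.750000) = 6.565217
p(6.565217) = -0.897921
s3 = 6.565217 − (-0.897921)·(6.565217 − 7.000000) / (-0.897921 − 5.000000) = 6.565217 − (0.390400)/(-5.897921) = 6.631410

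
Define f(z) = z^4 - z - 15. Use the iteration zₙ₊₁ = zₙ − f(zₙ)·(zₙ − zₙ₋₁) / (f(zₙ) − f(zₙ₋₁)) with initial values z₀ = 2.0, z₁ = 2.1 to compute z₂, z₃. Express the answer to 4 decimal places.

f(2.0) = -1.000000, f(2.1) = 2.348100
z₂ = 2.100000 − 2.348100·(2.100000 − 2.000000) / (2.348100 − (-1.000000)) = 2.100000 − (0.234810)/(3.348100) = 2.029868
f(2.029868) = -0.052478
z₃ = 2.029868 − (-0.052478)·(2.029868 − 2.100000) / (-0.052478 − 2.348100) = 2.029868 − (0.003680)/(-2.400578) = 2.031401

2.0299, 2.0314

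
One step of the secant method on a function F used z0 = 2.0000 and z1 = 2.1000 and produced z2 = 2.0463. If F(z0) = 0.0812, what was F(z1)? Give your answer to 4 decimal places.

The secant line through (2.0000, 0.0812) and (2.1000, F(z1)) crosses zero at z2 = 2.0463.
So (2.0000, 0.0812), (2.1000, F(z1)), (2.0463, 0) are collinear:
F(z1) = 0.0812 · (2.1000 − 2.0463) / (2.0000 − 2.0463) = 0.0812 · (0.053700)/(-0.046300) = -0.094178

-0.0942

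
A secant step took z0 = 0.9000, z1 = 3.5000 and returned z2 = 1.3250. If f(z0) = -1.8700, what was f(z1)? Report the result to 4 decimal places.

The secant line through (0.9000, -1.8700) and (3.5000, f(z1)) crosses zero at z2 = 1.3250.
So (0.9000, -1.8700), (3.5000, f(z1)), (1.3250, 0) are collinear:
f(z1) = -1.8700 · (3.5000 − 1.3250) / (0.9000 − 1.3250) = -1.8700 · (2.175000)/(-0.425000) = 9.570000

9.5700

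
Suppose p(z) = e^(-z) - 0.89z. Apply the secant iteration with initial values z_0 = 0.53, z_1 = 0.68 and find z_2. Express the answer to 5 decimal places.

p(0.53) = 0.1169050, p(0.68) = -0.0985830
z_2 = 0.6800000 − (-0.0985830)·(0.6800000 − 0.5300000) / (-0.0985830 − 0.1169050) = 0.6800000 − (-0.0147875)/(-0.2154880) = 0.6113769

0.61138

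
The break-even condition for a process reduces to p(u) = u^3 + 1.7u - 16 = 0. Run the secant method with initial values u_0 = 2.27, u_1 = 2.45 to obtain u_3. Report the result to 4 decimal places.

2.2955

p(2.27) = -0.443917, p(2.45) = 2.871125
u_2 = 2.450000 − 2.871125·(2.450000 − 2.270000) / (2.871125 − (-0.443917)) = 2.450000 − (0.516803)/(3.315042) = 2.294104
p(2.294104) = -0.026357
u_3 = 2.294104 − (-0.026357)·(2.294104 − 2.450000) / (-0.026357 − 2.871125) = 2.294104 − (0.004109)/(-2.897482) = 2.295522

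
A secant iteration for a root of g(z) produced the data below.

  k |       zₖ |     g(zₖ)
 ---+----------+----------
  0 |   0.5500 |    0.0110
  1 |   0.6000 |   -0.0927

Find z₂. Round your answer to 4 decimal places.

0.5553

z₂ = 0.6000 − (-0.0927)·(0.6000 − 0.5500) / (-0.0927 − 0.0110)
   = 0.6000 − (-0.004635)/(-0.103700) = 0.555304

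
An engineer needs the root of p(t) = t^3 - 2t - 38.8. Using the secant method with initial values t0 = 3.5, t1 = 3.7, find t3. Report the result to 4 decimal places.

p(3.5) = -2.925000, p(3.7) = 4.453000
t2 = 3.700000 − 4.453000·(3.700000 − 3.500000) / (4.453000 − (-2.925000)) = 3.700000 − (0.890600)/(7.378000) = 3.579290
p(3.579290) = -0.103170
t3 = 3.579290 − (-0.103170)·(3.579290 − 3.700000) / (-0.103170 − 4.453000) = 3.579290 − (0.012454)/(-4.556170) = 3.582023

3.5820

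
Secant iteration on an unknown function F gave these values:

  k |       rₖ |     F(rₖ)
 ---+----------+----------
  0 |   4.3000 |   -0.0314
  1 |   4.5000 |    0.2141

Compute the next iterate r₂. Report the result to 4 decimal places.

4.3256

r₂ = 4.5000 − 0.2141·(4.5000 − 4.3000) / (0.2141 − (-0.0314))
   = 4.5000 − (0.042820)/(0.245500) = 4.325580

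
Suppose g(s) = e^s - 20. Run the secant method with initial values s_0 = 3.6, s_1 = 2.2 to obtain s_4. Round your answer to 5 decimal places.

g(3.6) = 16.5982344, g(2.2) = -10.9749865
s_2 = 2.2000000 − (-10.9749865)·(2.2000000 − 3.6000000) / (-10.9749865 − 16.5982344) = 2.2000000 − (15.3649811)/(-27.5732209) = 2.7572429
g(2.7572429) = -4.2436591
s_3 = 2.7572429 − (-4.2436591)·(2.7572429 − 2.2000000) / (-4.2436591 − (-10.9749865)) = 2.7572429 − (-2.3647488)/(6.7313274) = 3.1085479
g(3.1085479) = 2.3885095
s_4 = 3.1085479 − 2.3885095·(3.1085479 − 2.7572429) / (2.3885095 − (-4.2436591)) = 3.1085479 − (0.8390953)/(6.6321686) = 2.9820289

2.98203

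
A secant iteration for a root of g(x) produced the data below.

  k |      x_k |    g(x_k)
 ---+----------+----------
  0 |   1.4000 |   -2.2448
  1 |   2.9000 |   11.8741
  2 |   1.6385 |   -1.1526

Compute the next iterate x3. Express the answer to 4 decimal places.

1.7501

x3 = 1.6385 − (-1.1526)·(1.6385 − 2.9000) / (-1.1526 − 11.8741)
   = 1.6385 − (1.454005)/(-13.026700) = 1.750117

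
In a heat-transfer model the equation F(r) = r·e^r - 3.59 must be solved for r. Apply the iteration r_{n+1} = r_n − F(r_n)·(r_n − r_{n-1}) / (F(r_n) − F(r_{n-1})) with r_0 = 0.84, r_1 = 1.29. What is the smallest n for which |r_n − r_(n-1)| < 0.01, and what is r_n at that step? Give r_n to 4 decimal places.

F(0.84) = -1.644252, F(1.29) = 1.096295
r_2 = 1.290000 − 1.096295·(0.450000)/(2.740546) = 1.109988;  |Δ| = 0.180012
F(1.109988) = -0.221942
r_3 = 1.109988 − (-0.221942)·(-0.180012)/(-1.318237) = 1.140295;  |Δ| = 0.030307
F(1.140295) = -0.023510
r_4 = 1.140295 − (-0.023510)·(0.030307)/(0.198432) = 1.143886;  |Δ| = 0.003591
|r_4 − r_3| = 0.003591 < 0.01

n = 4, r_n = 1.1439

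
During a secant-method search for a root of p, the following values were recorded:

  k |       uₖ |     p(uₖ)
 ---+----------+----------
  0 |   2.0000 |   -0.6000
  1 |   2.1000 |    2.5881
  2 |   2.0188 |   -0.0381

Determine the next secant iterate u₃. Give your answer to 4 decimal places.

u₃ = 2.0188 − (-0.0381)·(2.0188 − 2.1000) / (-0.0381 − 2.5881)
   = 2.0188 − (0.003094)/(-2.626200) = 2.019978

2.0200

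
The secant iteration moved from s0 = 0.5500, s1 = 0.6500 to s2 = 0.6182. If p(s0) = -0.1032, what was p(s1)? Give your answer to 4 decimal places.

The secant line through (0.5500, -0.1032) and (0.6500, p(s1)) crosses zero at s2 = 0.6182.
So (0.5500, -0.1032), (0.6500, p(s1)), (0.6182, 0) are collinear:
p(s1) = -0.1032 · (0.6500 − 0.6182) / (0.5500 − 0.6182) = -0.1032 · (0.031800)/(-0.068200) = 0.048120

0.0481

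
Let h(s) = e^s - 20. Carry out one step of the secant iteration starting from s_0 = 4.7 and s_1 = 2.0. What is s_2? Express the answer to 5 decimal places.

h(4.7) = 89.9471725, h(2.0) = -12.6109439
s_2 = 2.0000000 − (-12.6109439)·(2.0000000 − 4.7000000) / (-12.6109439 − 89.9471725) = 2.0000000 − (34.0495485)/(-102.5581164) = 2.3320025

2.33200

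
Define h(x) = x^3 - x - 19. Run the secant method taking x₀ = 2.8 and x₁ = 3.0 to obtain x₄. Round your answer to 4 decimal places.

h(2.8) = 0.152000, h(3.0) = 5.000000
x₂ = 3.000000 − 5.000000·(3.000000 − 2.800000) / (5.000000 − 0.152000) = 3.000000 − (1.000000)/(4.848000) = 2.793729
h(2.793729) = 0.011116
x₃ = 2.793729 − 0.011116·(2.793729 − 3.000000) / (0.011116 − 5.000000) = 2.793729 − (-0.002293)/(-4.988884) = 2.793270
h(2.793270) = 0.000816
x₄ = 2.793270 − 0.000816·(2.793270 − 2.793729) / (0.000816 − 0.011116) = 2.793270 − (0.000000)/(-0.010300) = 2.793233

2.7932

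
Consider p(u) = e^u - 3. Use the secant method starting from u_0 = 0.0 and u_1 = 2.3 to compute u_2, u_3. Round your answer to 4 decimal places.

0.5126, 0.7989

p(0.0) = -2.000000, p(2.3) = 6.974182
u_2 = 2.300000 − 6.974182·(2.300000 − 0.000000) / (6.974182 − (-2.000000)) = 2.300000 − (16.040620)/(8.974182) = 0.512582
p(0.512582) = -1.330404
u_3 = 0.512582 − (-1.330404)·(0.512582 − 2.300000) / (-1.330404 − 6.974182) = 0.512582 − (2.377989)/(-8.304587) = 0.798928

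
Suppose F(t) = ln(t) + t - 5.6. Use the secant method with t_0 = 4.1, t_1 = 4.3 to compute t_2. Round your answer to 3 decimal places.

F(4.1) = -0.08901, F(4.3) = 0.15862
t_2 = 4.30000 − 0.15862·(4.30000 − 4.10000) / (0.15862 − (-0.08901)) = 4.30000 − (0.03172)/(0.24763) = 4.17189

4.172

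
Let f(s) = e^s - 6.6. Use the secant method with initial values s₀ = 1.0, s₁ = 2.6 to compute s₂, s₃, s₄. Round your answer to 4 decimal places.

f(1.0) = -3.881718, f(2.6) = 6.863738
s₂ = 2.600000 − 6.863738·(2.600000 − 1.000000) / (6.863738 − (-3.881718)) = 2.600000 − (10.981981)/(10.745456) = 1.577988
f(1.577988) = -1.754801
s₃ = 1.577988 − (-1.754801)·(1.577988 − 2.600000) / (-1.754801 − 6.863738) = 1.577988 − (1.793427)/(-8.618539) = 1.786078
f(1.786078) = -0.633993
s₄ = 1.786078 − (-0.633993)·(1.786078 − 1.577988) / (-0.633993 − (-1.754801)) = 1.786078 − (-0.131927)/(1.120807) = 1.903785

1.5780, 1.7861, 1.9038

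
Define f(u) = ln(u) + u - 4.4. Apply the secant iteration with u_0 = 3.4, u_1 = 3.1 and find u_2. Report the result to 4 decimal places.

f(3.4) = 0.223775, f(3.1) = -0.168598
u_2 = 3.100000 − (-0.168598)·(3.100000 − 3.400000) / (-0.168598 − 0.223775) = 3.100000 − (0.050579)/(-0.392373) = 3.228906

3.2289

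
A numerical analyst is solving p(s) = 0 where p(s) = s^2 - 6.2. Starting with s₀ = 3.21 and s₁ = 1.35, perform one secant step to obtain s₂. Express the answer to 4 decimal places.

p(3.21) = 4.104100, p(1.35) = -4.377500
s₂ = 1.350000 − (-4.377500)·(1.350000 − 3.210000) / (-4.377500 − 4.104100) = 1.350000 − (8.142150)/(-8.481600) = 2.309978

2.3100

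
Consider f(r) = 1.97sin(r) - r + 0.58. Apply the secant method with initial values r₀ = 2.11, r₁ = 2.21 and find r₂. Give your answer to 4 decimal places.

f(2.11) = 0.160492, f(2.21) = -0.048935
r₂ = 2.210000 − (-0.048935)·(2.210000 − 2.110000) / (-0.048935 − 0.160492) = 2.210000 − (-0.004893)/(-0.209427) = 2.186634

2.1866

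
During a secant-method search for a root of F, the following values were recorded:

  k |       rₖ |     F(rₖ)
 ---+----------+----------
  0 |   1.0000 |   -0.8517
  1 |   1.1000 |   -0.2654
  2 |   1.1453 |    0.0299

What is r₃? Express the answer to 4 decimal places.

1.1407

r₃ = 1.1453 − 0.0299·(1.1453 − 1.1000) / (0.0299 − (-0.2654))
   = 1.1453 − (0.001354)/(0.295300) = 1.140713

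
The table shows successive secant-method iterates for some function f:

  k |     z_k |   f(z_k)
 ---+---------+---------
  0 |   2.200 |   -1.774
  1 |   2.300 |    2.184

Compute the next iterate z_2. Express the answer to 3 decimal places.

2.245

z_2 = 2.300 − 2.184·(2.300 − 2.200) / (2.184 − (-1.774))
   = 2.300 − (0.21840)/(3.95800) = 2.24482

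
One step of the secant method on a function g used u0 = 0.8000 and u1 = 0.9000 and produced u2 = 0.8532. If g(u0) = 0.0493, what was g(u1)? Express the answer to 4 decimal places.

-0.0434

The secant line through (0.8000, 0.0493) and (0.9000, g(u1)) crosses zero at u2 = 0.8532.
So (0.8000, 0.0493), (0.9000, g(u1)), (0.8532, 0) are collinear:
g(u1) = 0.0493 · (0.9000 − 0.8532) / (0.8000 − 0.8532) = 0.0493 · (0.046800)/(-0.053200) = -0.043369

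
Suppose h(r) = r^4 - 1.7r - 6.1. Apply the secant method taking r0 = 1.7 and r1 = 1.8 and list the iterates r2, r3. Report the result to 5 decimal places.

h(1.7) = -0.6379000, h(1.8) = 1.3376000
r2 = 1.8000000 − 1.3376000·(1.8000000 − 1.7000000) / (1.3376000 − (-0.6379000)) = 1.8000000 − (0.1337600)/(1.9755000) = 1.7322906
h(1.7322906) = -0.0399098
r3 = 1.7322906 − (-0.0399098)·(1.7322906 − 1.8000000) / (-0.0399098 − 1.3376000) = 1.7322906 − (0.0027023)/(-1.3775098) = 1.7342523

1.73229, 1.73425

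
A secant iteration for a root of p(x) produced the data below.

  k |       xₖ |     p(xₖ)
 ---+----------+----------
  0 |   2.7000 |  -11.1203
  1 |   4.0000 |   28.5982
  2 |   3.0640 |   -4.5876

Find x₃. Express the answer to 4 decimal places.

x₃ = 3.0640 − (-4.5876)·(3.0640 − 4.0000) / (-4.5876 − 28.5982)
   = 3.0640 − (4.293994)/(-33.185800) = 3.193392

3.1934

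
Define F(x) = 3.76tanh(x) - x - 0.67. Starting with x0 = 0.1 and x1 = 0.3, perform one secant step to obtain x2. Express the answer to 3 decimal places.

F(0.1) = -0.39525, F(0.3) = 0.12534
x2 = 0.30000 − 0.12534·(0.30000 − 0.10000) / (0.12534 − (-0.39525)) = 0.30000 − (0.02507)/(0.52058) = 0.25185

0.252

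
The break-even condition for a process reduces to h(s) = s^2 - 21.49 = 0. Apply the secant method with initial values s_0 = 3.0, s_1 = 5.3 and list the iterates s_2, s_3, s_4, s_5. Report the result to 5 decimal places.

4.50482, 4.62686, 4.63586, 4.63573

h(3.0) = -12.4900000, h(5.3) = 6.6000000
s_2 = 5.3000000 − 6.6000000·(5.3000000 − 3.0000000) / (6.6000000 − (-12.4900000)) = 5.3000000 − (15.1800000)/(19.0900000) = 4.5048193
h(4.5048193) = -1.1966033
s_3 = 4.5048193 − (-1.1966033)·(4.5048193 − 5.3000000) / (-1.1966033 − 6.6000000) = 4.5048193 − (0.9515159)/(-7.7966033) = 4.6268616
h(4.6268616) = -0.0821514
s_4 = 4.6268616 − (-0.0821514)·(4.6268616 − 4.5048193) / (-0.0821514 − (-1.1966033)) = 4.6268616 − (-0.0100260)/(1.1144519) = 4.6358579
h(4.6358579) = 0.0011789
s_5 = 4.6358579 − 0.0011789·(4.6358579 − 4.6268616) / (0.0011789 − (-0.0821514)) = 4.6358579 − (0.0000106)/(0.0833303) = 4.6357307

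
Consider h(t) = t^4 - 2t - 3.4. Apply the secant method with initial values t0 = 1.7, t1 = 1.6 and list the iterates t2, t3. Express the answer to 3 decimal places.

h(1.7) = 1.55210, h(1.6) = -0.04640
t2 = 1.60000 − (-0.04640)·(1.60000 − 1.70000) / (-0.04640 − 1.55210) = 1.60000 − (0.00464)/(-1.59850) = 1.60290
h(1.60290) = -0.00452
t3 = 1.60290 − (-0.00452)·(1.60290 − 1.60000) / (-0.00452 − (-0.04640)) = 1.60290 − (-0.00001)/(0.04188) = 1.60322

1.603, 1.603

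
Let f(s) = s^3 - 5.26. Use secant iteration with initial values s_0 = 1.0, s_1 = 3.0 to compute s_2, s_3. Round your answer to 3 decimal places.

f(1.0) = -4.26000, f(3.0) = 21.74000
s_2 = 3.00000 − 21.74000·(3.00000 − 1.00000) / (21.74000 − (-4.26000)) = 3.00000 − (43.48000)/(26.00000) = 1.32769
f(1.32769) = -2.91959
s_3 = 1.32769 − (-2.91959)·(1.32769 − 3.00000) / (-2.91959 − 21.74000) = 1.32769 − (4.88245)/(-24.65959) = 1.52569

1.328, 1.526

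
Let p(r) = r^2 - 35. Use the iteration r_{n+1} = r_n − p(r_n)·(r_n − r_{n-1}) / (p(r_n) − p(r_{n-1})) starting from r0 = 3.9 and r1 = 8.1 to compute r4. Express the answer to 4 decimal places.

5.9180

p(3.9) = -19.790000, p(8.1) = 30.610000
r2 = 8.100000 − 30.610000·(8.100000 − 3.900000) / (30.610000 − (-19.790000)) = 8.100000 − (128.562000)/(50.400000) = 5.549167
p(5.549167) = -4.206749
r3 = 5.549167 − (-4.206749)·(5.549167 − 8.100000) / (-4.206749 − 30.610000) = 5.549167 − (10.730716)/(-34.816749) = 5.857372
p(5.857372) = -0.691190
r4 = 5.857372 − (-0.691190)·(5.857372 − 5.549167) / (-0.691190 − (-4.206749)) = 5.857372 − (-0.213029)/(3.515559) = 5.917968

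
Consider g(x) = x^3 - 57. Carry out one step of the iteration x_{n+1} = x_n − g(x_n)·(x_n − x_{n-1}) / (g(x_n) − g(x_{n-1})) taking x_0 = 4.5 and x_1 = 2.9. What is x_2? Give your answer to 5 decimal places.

g(4.5) = 34.1250000, g(2.9) = -32.6110000
x_2 = 2.9000000 − (-32.6110000)·(2.9000000 − 4.5000000) / (-32.6110000 − 34.1250000) = 2.9000000 − (52.1776000)/(-66.7360000) = 3.6818509

3.68185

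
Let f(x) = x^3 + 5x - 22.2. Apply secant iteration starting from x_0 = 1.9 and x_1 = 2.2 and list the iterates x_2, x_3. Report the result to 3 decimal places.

f(1.9) = -5.84100, f(2.2) = -0.55200
x_2 = 2.20000 − (-0.55200)·(2.20000 − 1.90000) / (-0.55200 − (-5.84100)) = 2.20000 − (-0.16560)/(5.28900) = 2.23131
f(2.23131) = 0.06568
x_3 = 2.23131 − 0.06568·(2.23131 − 2.20000) / (0.06568 − (-0.55200)) = 2.23131 − (0.00206)/(0.61768) = 2.22798

2.231, 2.228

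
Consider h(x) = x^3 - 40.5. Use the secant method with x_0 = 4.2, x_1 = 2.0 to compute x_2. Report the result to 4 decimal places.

h(4.2) = 33.588000, h(2.0) = -32.500000
x_2 = 2.000000 − (-32.500000)·(2.000000 − 4.200000) / (-32.500000 − 33.588000) = 2.000000 − (71.500000)/(-66.088000) = 3.081891

3.0819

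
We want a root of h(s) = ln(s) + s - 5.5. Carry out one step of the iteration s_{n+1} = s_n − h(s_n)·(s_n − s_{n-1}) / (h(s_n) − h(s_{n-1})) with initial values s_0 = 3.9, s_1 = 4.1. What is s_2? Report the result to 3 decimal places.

h(3.9) = -0.23902, h(4.1) = 0.01099
s_2 = 4.10000 − 0.01099·(4.10000 − 3.90000) / (0.01099 − (-0.23902)) = 4.10000 − (0.00220)/(0.25001) = 4.09121

4.091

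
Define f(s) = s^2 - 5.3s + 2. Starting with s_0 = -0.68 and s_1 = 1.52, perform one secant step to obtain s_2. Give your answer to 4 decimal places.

0.6802

f(-0.68) = 6.066400, f(1.52) = -3.745600
s_2 = 1.520000 − (-3.745600)·(1.520000 − (-0.680000)) / (-3.745600 − 6.066400) = 1.520000 − (-8.240320)/(-9.812000) = 0.680179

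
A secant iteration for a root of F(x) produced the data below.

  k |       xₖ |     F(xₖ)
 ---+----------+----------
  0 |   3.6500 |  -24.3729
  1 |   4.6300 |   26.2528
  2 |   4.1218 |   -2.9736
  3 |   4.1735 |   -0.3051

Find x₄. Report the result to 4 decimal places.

x₄ = 4.1735 − (-0.3051)·(4.1735 − 4.1218) / (-0.3051 − (-2.9736))
   = 4.1735 − (-0.015774)/(2.668500) = 4.179411

4.1794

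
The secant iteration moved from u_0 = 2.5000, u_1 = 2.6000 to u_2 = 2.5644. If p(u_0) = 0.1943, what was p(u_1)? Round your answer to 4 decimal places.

-0.1074

The secant line through (2.5000, 0.1943) and (2.6000, p(u_1)) crosses zero at u_2 = 2.5644.
So (2.5000, 0.1943), (2.6000, p(u_1)), (2.5644, 0) are collinear:
p(u_1) = 0.1943 · (2.6000 − 2.5644) / (2.5000 − 2.5644) = 0.1943 · (0.035600)/(-0.064400) = -0.107408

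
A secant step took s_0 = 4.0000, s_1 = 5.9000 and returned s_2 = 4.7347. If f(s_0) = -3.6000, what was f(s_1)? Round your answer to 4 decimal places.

The secant line through (4.0000, -3.6000) and (5.9000, f(s_1)) crosses zero at s_2 = 4.7347.
So (4.0000, -3.6000), (5.9000, f(s_1)), (4.7347, 0) are collinear:
f(s_1) = -3.6000 · (5.9000 − 4.7347) / (4.0000 − 4.7347) = -3.6000 · (1.165300)/(-0.734700) = 5.709922

5.7099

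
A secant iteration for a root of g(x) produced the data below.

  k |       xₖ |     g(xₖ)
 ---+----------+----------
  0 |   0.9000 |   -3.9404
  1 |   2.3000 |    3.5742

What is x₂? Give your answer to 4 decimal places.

1.6341

x₂ = 2.3000 − 3.5742·(2.3000 − 0.9000) / (3.5742 − (-3.9404))
   = 2.3000 − (5.003880)/(7.514600) = 1.634112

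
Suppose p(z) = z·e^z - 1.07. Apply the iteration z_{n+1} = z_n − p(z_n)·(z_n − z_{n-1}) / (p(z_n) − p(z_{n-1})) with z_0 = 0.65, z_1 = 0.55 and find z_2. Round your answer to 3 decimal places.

p(0.65) = 0.17510, p(0.55) = -0.11671
z_2 = 0.55000 − (-0.11671)·(0.55000 − 0.65000) / (-0.11671 − 0.17510) = 0.55000 − (0.01167)/(-0.29181) = 0.59000

0.590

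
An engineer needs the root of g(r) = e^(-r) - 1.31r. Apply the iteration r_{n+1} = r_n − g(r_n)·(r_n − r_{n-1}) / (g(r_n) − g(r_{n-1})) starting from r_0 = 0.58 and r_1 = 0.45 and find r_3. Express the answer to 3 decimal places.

g(0.58) = -0.19990, g(0.45) = 0.04813
r_2 = 0.45000 − 0.04813·(0.45000 − 0.58000) / (0.04813 − (-0.19990)) = 0.45000 − (-0.00626)/(0.24803) = 0.47523
g(0.47523) = -0.00080
r_3 = 0.47523 − (-0.00080)·(0.47523 − 0.45000) / (-0.00080 − 0.04813) = 0.47523 − (-0.00002)/(-0.04893) = 0.47481

0.475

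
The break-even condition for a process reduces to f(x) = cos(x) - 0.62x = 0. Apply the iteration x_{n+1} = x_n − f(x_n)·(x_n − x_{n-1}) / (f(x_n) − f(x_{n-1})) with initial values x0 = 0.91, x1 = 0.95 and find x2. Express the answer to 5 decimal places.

0.94485

f(0.91) = 0.0495457, f(0.95) = -0.0073169
x2 = 0.9500000 − (-0.0073169)·(0.9500000 − 0.9100000) / (-0.0073169 − 0.0495457) = 0.9500000 − (-0.0002927)/(-0.0568627) = 0.9448529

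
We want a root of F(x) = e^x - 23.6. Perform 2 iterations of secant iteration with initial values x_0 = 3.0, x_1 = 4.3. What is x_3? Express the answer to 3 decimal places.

F(3.0) = -3.51446, F(4.3) = 50.09979
x_2 = 4.30000 − 50.09979·(4.30000 − 3.00000) / (50.09979 − (-3.51446)) = 4.30000 − (65.12973)/(53.61426) = 3.08522
F(3.08522) = -1.72781
x_3 = 3.08522 − (-1.72781)·(3.08522 − 4.30000) / (-1.72781 − 50.09979) = 3.08522 − (2.09891)/(-51.82760) = 3.12571

3.126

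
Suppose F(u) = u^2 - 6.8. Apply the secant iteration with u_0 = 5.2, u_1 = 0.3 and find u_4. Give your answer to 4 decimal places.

F(5.2) = 20.240000, F(0.3) = -6.710000
u_2 = 0.300000 − (-6.710000)·(0.300000 − 5.200000) / (-6.710000 − 20.240000) = 0.300000 − (32.879000)/(-26.950000) = 1.520000
F(1.520000) = -4.489600
u_3 = 1.520000 − (-4.489600)·(1.520000 − 0.300000) / (-4.489600 − (-6.710000)) = 1.520000 − (-5.477312)/(2.220400) = 3.986813
F(3.986813) = 9.094679
u_4 = 3.986813 − 9.094679·(3.986813 − 1.520000) / (9.094679 − (-4.489600)) = 3.986813 − (22.434875)/(13.584279) = 2.335281

2.3353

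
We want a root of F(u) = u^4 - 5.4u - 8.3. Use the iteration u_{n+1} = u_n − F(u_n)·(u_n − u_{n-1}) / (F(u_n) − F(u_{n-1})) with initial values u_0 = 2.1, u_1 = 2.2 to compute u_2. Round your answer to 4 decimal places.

2.1056

F(2.1) = -0.191900, F(2.2) = 3.245600
u_2 = 2.200000 − 3.245600·(2.200000 − 2.100000) / (3.245600 − (-0.191900)) = 2.200000 − (0.324560)/(3.437500) = 2.105583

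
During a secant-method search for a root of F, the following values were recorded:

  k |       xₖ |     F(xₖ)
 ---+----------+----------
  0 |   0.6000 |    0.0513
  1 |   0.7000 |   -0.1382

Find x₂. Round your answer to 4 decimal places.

0.6271

x₂ = 0.7000 − (-0.1382)·(0.7000 − 0.6000) / (-0.1382 − 0.0513)
   = 0.7000 − (-0.013820)/(-0.189500) = 0.627071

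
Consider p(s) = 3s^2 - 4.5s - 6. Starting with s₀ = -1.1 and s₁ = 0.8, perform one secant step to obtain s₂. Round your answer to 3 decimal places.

p(-1.1) = 2.58000, p(0.8) = -7.68000
s₂ = 0.80000 − (-7.68000)·(0.80000 − (-1.10000)) / (-7.68000 − 2.58000) = 0.80000 − (-14.59200)/(-10.26000) = -0.62222

-0.622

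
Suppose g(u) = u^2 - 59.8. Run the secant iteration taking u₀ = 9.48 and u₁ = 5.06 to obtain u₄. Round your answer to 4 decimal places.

g(9.48) = 30.070400, g(5.06) = -34.196400
u₂ = 5.060000 − (-34.196400)·(5.060000 − 9.480000) / (-34.196400 − 30.070400) = 5.060000 − (151.148088)/(-64.266800) = 7.411884
g(7.411884) = -4.863969
u₃ = 7.411884 − (-4.863969)·(7.411884 − 5.060000) / (-4.863969 − (-34.196400)) = 7.411884 − (-11.439493)/(29.332431) = 7.801879
g(7.801879) = 1.069318
u₄ = 7.801879 − 1.069318·(7.801879 − 7.411884) / (1.069318 − (-4.863969)) = 7.801879 − (0.417028)/(5.933287) = 7.731593

7.7316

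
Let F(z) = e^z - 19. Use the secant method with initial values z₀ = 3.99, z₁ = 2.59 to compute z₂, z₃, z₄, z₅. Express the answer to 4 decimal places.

F(3.99) = 35.054889, F(2.59) = -5.670228
z₂ = 2.590000 − (-5.670228)·(2.590000 − 3.990000) / (-5.670228 − 35.054889) = 2.590000 − (7.938320)/(-40.725118) = 2.784924
F(2.784924) = -2.801407
z₃ = 2.784924 − (-2.801407)·(2.784924 − 2.590000) / (-2.801407 − (-5.670228)) = 2.784924 − (-0.546063)/(2.868822) = 2.975268
F(2.975268) = 0.594879
z₄ = 2.975268 − 0.594879·(2.975268 − 2.784924) / (0.594879 − (-2.801407)) = 2.975268 − (0.113231)/(3.396285) = 2.941928
F(2.941928) = -0.047640
z₅ = 2.941928 − (-0.047640)·(2.941928 − 2.975268) / (-0.047640 − 0.594879) = 2.941928 − (0.001588)/(-0.642519) = 2.944400

2.7849, 2.9753, 2.9419, 2.9444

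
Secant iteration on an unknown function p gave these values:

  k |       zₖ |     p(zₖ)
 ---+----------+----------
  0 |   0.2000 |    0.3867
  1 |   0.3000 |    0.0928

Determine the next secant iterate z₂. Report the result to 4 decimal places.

z₂ = 0.3000 − 0.0928·(0.3000 − 0.2000) / (0.0928 − 0.3867)
   = 0.3000 − (0.009280)/(-0.293900) = 0.331575

0.3316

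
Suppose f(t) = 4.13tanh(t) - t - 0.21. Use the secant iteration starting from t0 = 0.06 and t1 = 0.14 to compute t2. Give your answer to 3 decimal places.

f(0.06) = -0.02250, f(0.14) = 0.22445
t2 = 0.14000 − 0.22445·(0.14000 − 0.06000) / (0.22445 − (-0.02250)) = 0.14000 − (0.01796)/(0.24695) = 0.06729

0.067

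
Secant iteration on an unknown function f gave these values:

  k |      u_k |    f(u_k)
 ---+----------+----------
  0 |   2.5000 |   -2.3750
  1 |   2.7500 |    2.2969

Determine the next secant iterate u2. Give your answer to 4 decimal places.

u2 = 2.7500 − 2.2969·(2.7500 − 2.5000) / (2.2969 − (-2.3750))
   = 2.7500 − (0.574225)/(4.671900) = 2.627090

2.6271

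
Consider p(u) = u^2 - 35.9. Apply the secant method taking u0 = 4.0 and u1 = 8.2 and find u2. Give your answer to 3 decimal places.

p(4.0) = -19.90000, p(8.2) = 31.34000
u2 = 8.20000 − 31.34000·(8.20000 − 4.00000) / (31.34000 − (-19.90000)) = 8.20000 − (131.62800)/(51.24000) = 5.63115

5.631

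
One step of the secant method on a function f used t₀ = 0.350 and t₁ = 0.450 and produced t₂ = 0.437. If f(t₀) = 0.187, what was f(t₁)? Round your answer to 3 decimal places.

The secant line through (0.350, 0.187) and (0.450, f(t₁)) crosses zero at t₂ = 0.437.
So (0.350, 0.187), (0.450, f(t₁)), (0.437, 0) are collinear:
f(t₁) = 0.187 · (0.450 − 0.437) / (0.350 − 0.437) = 0.187 · (0.01300)/(-0.08700) = -0.02794

-0.028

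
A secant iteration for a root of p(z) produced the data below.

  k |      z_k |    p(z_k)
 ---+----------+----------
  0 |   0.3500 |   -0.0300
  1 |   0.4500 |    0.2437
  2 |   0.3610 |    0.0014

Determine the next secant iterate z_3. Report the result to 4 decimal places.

0.3605

z_3 = 0.3610 − 0.0014·(0.3610 − 0.4500) / (0.0014 − 0.2437)
   = 0.3610 − (-0.000125)/(-0.242300) = 0.360486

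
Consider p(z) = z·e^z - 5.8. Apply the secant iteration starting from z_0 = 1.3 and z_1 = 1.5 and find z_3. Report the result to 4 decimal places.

p(1.3) = -1.029914, p(1.5) = 0.922534
z_2 = 1.500000 − 0.922534·(1.500000 − 1.300000) / (0.922534 − (-1.029914)) = 1.500000 − (0.184507)/(1.952448) = 1.405500
p(1.405500) = -0.068984
z_3 = 1.405500 − (-0.068984)·(1.405500 − 1.500000) / (-0.068984 − 0.922534) = 1.405500 − (0.006519)/(-0.991518) = 1.412075

1.4121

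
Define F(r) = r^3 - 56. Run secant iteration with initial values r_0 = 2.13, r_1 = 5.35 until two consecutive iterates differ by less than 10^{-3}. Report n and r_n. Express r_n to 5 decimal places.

F(2.13) = -46.3364030, F(5.35) = 97.1303750
r_2 = 5.3500000 − 97.1303750·(3.2200000)/(143.4667780) = 3.1699844;  |Δ| = 2.1800156
F(3.1699844) = -24.1454559
r_3 = 3.1699844 − (-24.1454559)·(-2.1800156)/(-121.2758309) = 3.6040154;  |Δ| = 0.4340310
F(3.6040154) = -9.1877055
r_4 = 3.6040154 − (-9.1877055)·(0.4340310)/(14.9577504) = 3.8706163;  |Δ| = 0.2666008
F(3.8706163) = 1.9882977
r_5 = 3.8706163 − 1.9882977·(0.2666008)/(11.1760032) = 3.8231859;  |Δ| = 0.0474304
F(3.8231859) = -0.1174446
r_6 = 3.8231859 − (-0.1174446)·(-0.0474304)/(-2.1057423) = 3.8258313;  |Δ| = 0.0026454
F(3.8258313) = -0.0013648
r_7 = 3.8258313 − (-0.0013648)·(0.0026454)/(0.1160798) = 3.8258624;  |Δ| = 0.0000311
|r_7 − r_6| = 0.0000311 < 10^{-3}

n = 7, r_n = 3.82586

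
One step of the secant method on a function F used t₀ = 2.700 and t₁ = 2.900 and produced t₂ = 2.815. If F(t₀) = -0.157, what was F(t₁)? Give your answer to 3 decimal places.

The secant line through (2.700, -0.157) and (2.900, F(t₁)) crosses zero at t₂ = 2.815.
So (2.700, -0.157), (2.900, F(t₁)), (2.815, 0) are collinear:
F(t₁) = -0.157 · (2.900 − 2.815) / (2.700 − 2.815) = -0.157 · (0.08500)/(-0.11500) = 0.11604

0.116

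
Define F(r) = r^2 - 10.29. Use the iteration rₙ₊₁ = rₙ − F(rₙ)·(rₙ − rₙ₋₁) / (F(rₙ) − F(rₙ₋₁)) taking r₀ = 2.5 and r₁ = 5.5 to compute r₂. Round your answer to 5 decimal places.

3.00500

F(2.5) = -4.0400000, F(5.5) = 19.9600000
r₂ = 5.5000000 − 19.9600000·(5.5000000 − 2.5000000) / (19.9600000 − (-4.0400000)) = 5.5000000 − (59.8800000)/(24.0000000) = 3.0050000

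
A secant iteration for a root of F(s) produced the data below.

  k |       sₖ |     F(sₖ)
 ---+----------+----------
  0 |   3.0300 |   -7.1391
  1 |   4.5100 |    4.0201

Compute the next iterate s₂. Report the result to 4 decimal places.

3.9768

s₂ = 4.5100 − 4.0201·(4.5100 − 3.0300) / (4.0201 − (-7.1391))
   = 4.5100 − (5.949748)/(11.159200) = 3.976830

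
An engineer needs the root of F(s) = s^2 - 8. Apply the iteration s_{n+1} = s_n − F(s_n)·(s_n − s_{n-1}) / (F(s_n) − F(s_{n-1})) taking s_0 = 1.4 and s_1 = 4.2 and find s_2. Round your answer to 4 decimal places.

2.4786

F(1.4) = -6.040000, F(4.2) = 9.640000
s_2 = 4.200000 − 9.640000·(4.200000 − 1.400000) / (9.640000 − (-6.040000)) = 4.200000 − (26.992000)/(15.680000) = 2.478571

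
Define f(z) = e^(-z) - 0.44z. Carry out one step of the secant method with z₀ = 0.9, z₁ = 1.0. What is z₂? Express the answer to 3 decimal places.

0.913

f(0.9) = 0.01057, f(1.0) = -0.07212
z₂ = 1.00000 − (-0.07212)·(1.00000 − 0.90000) / (-0.07212 − 0.01057) = 1.00000 − (-0.00721)/(-0.08269) = 0.91278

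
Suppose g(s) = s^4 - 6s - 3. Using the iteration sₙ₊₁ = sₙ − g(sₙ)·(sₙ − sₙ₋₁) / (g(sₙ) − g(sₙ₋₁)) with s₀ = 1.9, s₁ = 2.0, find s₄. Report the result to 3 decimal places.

1.960

g(1.9) = -1.36790, g(2.0) = 1.00000
s₂ = 2.00000 − 1.00000·(2.00000 − 1.90000) / (1.00000 − (-1.36790)) = 2.00000 − (0.10000)/(2.36790) = 1.95777
g(1.95777) = -0.05581
s₃ = 1.95777 − (-0.05581)·(1.95777 − 2.00000) / (-0.05581 − 1.00000) = 1.95777 − (0.00236)/(-1.05581) = 1.96000
g(1.96000) = -0.00208
s₄ = 1.96000 − (-0.00208)·(1.96000 − 1.95777) / (-0.00208 − (-0.05581)) = 1.96000 − (0.00000)/(0.05373) = 1.96009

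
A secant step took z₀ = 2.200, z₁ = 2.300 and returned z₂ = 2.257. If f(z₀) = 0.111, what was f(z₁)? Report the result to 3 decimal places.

The secant line through (2.200, 0.111) and (2.300, f(z₁)) crosses zero at z₂ = 2.257.
So (2.200, 0.111), (2.300, f(z₁)), (2.257, 0) are collinear:
f(z₁) = 0.111 · (2.300 − 2.257) / (2.200 − 2.257) = 0.111 · (0.04300)/(-0.05700) = -0.08374

-0.084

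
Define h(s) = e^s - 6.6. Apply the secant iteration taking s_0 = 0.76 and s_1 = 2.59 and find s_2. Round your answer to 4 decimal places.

h(0.76) = -4.461724, h(2.59) = 6.729772
s_2 = 2.590000 − 6.729772·(2.590000 − 0.760000) / (6.729772 − (-4.461724)) = 2.590000 − (12.315482)/(11.191495) = 1.489568

1.4896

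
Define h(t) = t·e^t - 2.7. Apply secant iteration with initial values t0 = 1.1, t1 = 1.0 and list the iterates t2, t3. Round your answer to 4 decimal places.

h(1.1) = 0.604583, h(1.0) = 0.018282
t2 = 1.000000 − 0.018282·(1.000000 − 1.100000) / (0.018282 − 0.604583) = 1.000000 − (-0.001828)/(-0.586301) = 0.996882
h(0.996882) = 0.001369
t3 = 0.996882 − 0.001369·(0.996882 − 1.000000) / (0.001369 − 0.018282) = 0.996882 − (-0.000004)/(-0.016913) = 0.996629

0.9969, 0.9966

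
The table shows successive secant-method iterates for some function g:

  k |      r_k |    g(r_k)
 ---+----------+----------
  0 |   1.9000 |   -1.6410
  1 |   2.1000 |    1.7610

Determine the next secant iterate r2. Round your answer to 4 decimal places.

r2 = 2.1000 − 1.7610·(2.1000 − 1.9000) / (1.7610 − (-1.6410))
   = 2.1000 − (0.352200)/(3.402000) = 1.996473

1.9965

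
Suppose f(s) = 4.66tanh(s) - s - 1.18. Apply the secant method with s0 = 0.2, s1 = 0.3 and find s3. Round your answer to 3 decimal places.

f(0.2) = -0.46023, f(0.3) = -0.12248
s2 = 0.30000 − (-0.12248)·(0.30000 − 0.20000) / (-0.12248 − (-0.46023)) = 0.30000 − (-0.01225)/(0.33775) = 0.33626
f(0.33626) = -0.00578
s3 = 0.33626 − (-0.00578)·(0.33626 − 0.30000) / (-0.00578 − (-0.12248)) = 0.33626 − (-0.00021)/(0.11670) = 0.33806

0.338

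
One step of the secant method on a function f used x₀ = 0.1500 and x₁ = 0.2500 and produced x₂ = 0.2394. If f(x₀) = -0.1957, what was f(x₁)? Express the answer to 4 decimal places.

0.0232

The secant line through (0.1500, -0.1957) and (0.2500, f(x₁)) crosses zero at x₂ = 0.2394.
So (0.1500, -0.1957), (0.2500, f(x₁)), (0.2394, 0) are collinear:
f(x₁) = -0.1957 · (0.2500 − 0.2394) / (0.1500 − 0.2394) = -0.1957 · (0.010600)/(-0.089400) = 0.023204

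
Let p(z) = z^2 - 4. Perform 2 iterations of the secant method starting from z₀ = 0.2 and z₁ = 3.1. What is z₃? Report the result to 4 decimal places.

1.8533

p(0.2) = -3.960000, p(3.1) = 5.610000
z₂ = 3.100000 − 5.610000·(3.100000 − 0.200000) / (5.610000 − (-3.960000)) = 3.100000 − (16.269000)/(9.570000) = 1.400000
p(1.400000) = -2.040000
z₃ = 1.400000 − (-2.040000)·(1.400000 − 3.100000) / (-2.040000 − 5.610000) = 1.400000 − (3.468000)/(-7.650000) = 1.853333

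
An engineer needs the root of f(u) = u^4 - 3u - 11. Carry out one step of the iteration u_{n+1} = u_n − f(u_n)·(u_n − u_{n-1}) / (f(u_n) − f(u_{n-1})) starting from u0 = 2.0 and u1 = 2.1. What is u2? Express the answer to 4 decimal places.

2.0318

f(2.0) = -1.000000, f(2.1) = 2.148100
u2 = 2.100000 − 2.148100·(2.100000 − 2.000000) / (2.148100 − (-1.000000)) = 2.100000 − (0.214810)/(3.148100) = 2.031765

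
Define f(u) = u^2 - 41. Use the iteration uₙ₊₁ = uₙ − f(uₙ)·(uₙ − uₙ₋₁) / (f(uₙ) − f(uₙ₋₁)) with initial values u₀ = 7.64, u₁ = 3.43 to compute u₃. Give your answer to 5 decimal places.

f(7.64) = 17.3696000, f(3.43) = -29.2351000
u₂ = 3.4300000 − (-29.2351000)·(3.4300000 − 7.6400000) / (-29.2351000 − 17.3696000) = 3.4300000 − (123.0797710)/(-46.6047000) = 6.0709304
f(6.0709304) = -4.1438036
u₃ = 6.0709304 − (-4.1438036)·(6.0709304 − 3.4300000) / (-4.1438036 − (-29.2351000)) = 6.0709304 − (-10.9434970)/(25.0912964) = 6.5070776

6.50708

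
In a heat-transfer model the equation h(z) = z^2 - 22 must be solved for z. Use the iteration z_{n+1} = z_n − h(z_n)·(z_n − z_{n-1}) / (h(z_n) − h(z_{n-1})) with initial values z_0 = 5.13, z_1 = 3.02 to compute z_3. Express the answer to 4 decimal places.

4.7102

h(5.13) = 4.316900, h(3.02) = -12.879600
z_2 = 3.020000 − (-12.879600)·(3.020000 − 5.130000) / (-12.879600 − 4.316900) = 3.020000 − (27.175956)/(-17.196500) = 4.600319
h(4.600319) = -0.837065
z_3 = 4.600319 − (-0.837065)·(4.600319 − 3.020000) / (-0.837065 − (-12.879600)) = 4.600319 − (-1.322830)/(12.042535) = 4.710165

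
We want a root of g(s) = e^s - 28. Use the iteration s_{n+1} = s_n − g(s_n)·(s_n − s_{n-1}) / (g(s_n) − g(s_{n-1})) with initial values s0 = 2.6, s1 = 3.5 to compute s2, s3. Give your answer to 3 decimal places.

g(2.6) = -14.53626, g(3.5) = 5.11545
s2 = 3.50000 − 5.11545·(3.50000 − 2.60000) / (5.11545 − (-14.53626)) = 3.50000 − (4.60391)/(19.65171) = 3.26572
g(3.26572) = -1.80090
s3 = 3.26572 − (-1.80090)·(3.26572 − 3.50000) / (-1.80090 − 5.11545) = 3.26572 − (0.42191)/(-6.91636) = 3.32673

3.266, 3.327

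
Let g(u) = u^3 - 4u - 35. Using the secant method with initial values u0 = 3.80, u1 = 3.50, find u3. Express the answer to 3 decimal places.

g(3.80) = 4.67200, g(3.50) = -6.12500
u2 = 3.50000 − (-6.12500)·(3.50000 − 3.80000) / (-6.12500 − 4.67200) = 3.50000 − (1.83750)/(-10.79700) = 3.67019
g(3.67019) = -0.24236
u3 = 3.67019 − (-0.24236)·(3.67019 − 3.50000) / (-0.24236 − (-6.12500)) = 3.67019 − (-0.04125)/(5.88264) = 3.67720

3.677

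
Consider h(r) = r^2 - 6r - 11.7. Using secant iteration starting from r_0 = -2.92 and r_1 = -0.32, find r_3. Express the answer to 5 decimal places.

h(-2.92) = 14.3464000, h(-0.32) = -9.6776000
r_2 = -0.3200000 − (-9.6776000)·(-0.3200000 − (-2.9200000)) / (-9.6776000 − 14.3464000) = -0.3200000 − (-25.1617600)/(-24.0240000) = -1.3673593
h(-1.3673593) = -1.6261727
r_3 = -1.3673593 − (-1.6261727)·(-1.3673593 − (-0.3200000)) / (-1.6261727 − (-9.6776000)) = -1.3673593 − (1.7031871)/(8.0514273) = -1.5788978

-1.57890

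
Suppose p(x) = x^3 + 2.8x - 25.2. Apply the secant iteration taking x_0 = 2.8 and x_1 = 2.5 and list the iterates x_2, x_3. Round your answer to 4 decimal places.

p(2.8) = 4.592000, p(2.5) = -2.575000
x_2 = 2.500000 − (-2.575000)·(2.500000 − 2.800000) / (-2.575000 − 4.592000) = 2.500000 − (0.772500)/(-7.167000) = 2.607786
p(2.607786) = -0.163833
x_3 = 2.607786 − (-0.163833)·(2.607786 − 2.500000) / (-0.163833 − (-2.575000)) = 2.607786 − (-0.017659)/(2.411167) = 2.615109

2.6078, 2.6151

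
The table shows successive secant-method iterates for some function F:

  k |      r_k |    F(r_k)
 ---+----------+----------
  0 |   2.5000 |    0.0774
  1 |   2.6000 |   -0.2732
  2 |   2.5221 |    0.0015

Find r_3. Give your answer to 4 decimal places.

r_3 = 2.5221 − 0.0015·(2.5221 − 2.6000) / (0.0015 − (-0.2732))
   = 2.5221 − (-0.000117)/(0.274700) = 2.522525

2.5225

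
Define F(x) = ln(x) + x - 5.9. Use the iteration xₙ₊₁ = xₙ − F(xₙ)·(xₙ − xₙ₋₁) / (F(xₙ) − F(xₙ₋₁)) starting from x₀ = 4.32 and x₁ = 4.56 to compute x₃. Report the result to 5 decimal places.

F(4.32) = -0.1167446, F(4.56) = 0.1773226
x₂ = 4.5600000 − 0.1773226·(4.5600000 − 4.3200000) / (0.1773226 − (-0.1167446)) = 4.5600000 − (0.0425574)/(0.2940672) = 4.4152799
F(4.4152799) = 0.0003512
x₃ = 4.4152799 − 0.0003512·(4.4152799 − 4.5600000) / (0.0003512 − 0.1773226) = 4.4152799 − (-0.0000508)/(-0.1769715) = 4.4149928

4.41499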